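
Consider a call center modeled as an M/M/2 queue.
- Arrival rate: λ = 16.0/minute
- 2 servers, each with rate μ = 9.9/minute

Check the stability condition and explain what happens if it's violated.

Stability requires ρ = λ/(cμ) < 1
ρ = 16.0/(2 × 9.9) = 16.0/19.80 = 0.8081
Since 0.8081 < 1, the system is STABLE.
The servers are busy 80.81% of the time.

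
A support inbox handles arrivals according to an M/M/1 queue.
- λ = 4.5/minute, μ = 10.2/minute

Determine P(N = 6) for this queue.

ρ = λ/μ = 4.5/10.2 = 0.441176
P(n) = (1-ρ)ρⁿ
P(6) = (1-0.441176) × 0.441176^6
P(6) = 0.5588 × 0.007373
P(6) = 0.004120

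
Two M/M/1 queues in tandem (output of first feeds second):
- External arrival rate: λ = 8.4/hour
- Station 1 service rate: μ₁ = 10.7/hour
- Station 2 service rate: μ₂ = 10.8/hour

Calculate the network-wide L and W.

By Jackson's theorem, each station behaves as independent M/M/1.
Station 1: ρ₁ = 8.4/10.7 = 0.7850, L₁ = ρ₁/(1-ρ₁) = λ/(μ₁-λ) = 8.4/2.30 = 3.65217
Station 2: ρ₂ = 8.4/10.8 = 0.7778, L₂ = ρ₂/(1-ρ₂) = λ/(μ₂-λ) = 8.4/2.40 = 3.50000
Total: L = L₁ + L₂ = 3.65217 + 3.50000 = 7.15217
W = L/λ = 7.15217/8.4 = 0.8514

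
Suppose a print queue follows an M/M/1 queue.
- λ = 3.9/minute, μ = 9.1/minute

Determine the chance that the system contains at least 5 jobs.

ρ = λ/μ = 3.9/9.1 = 0.4286
P(N ≥ n) = ρⁿ
P(N ≥ 5) = 0.4286^5
P(N ≥ 5) = 0.01446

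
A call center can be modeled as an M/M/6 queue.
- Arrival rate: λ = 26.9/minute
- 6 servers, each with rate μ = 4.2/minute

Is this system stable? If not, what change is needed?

Stability requires ρ = λ/(cμ) < 1
ρ = 26.9/(6 × 4.2) = 26.9/25.20 = 1.0675
Since 1.0675 ≥ 1, the system is UNSTABLE.
Need c > λ/μ = 26.9/4.2 = 6.40.
Minimum servers needed: c = 7.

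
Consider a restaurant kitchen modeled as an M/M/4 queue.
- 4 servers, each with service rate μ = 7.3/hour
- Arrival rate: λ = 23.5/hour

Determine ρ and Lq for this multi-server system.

Traffic intensity: ρ = λ/(cμ) = 23.5/(4×7.3) = 0.8048
Since ρ = 0.8048 < 1, system is stable.
Offered load a = λ/μ = cρ = 23.5/7.3 = 3.2192
P₀ = [ Σₙ₌₀^3 aⁿ/n! + a^4/(4!(1-ρ)) ]⁻¹
Σ = a^0/0! + a^1/1! + a^2/2! + a^3/3! = 1.00000 + 3.21918 + 5.18155 + 5.56011 = 14.9608
a^4/(4!(1-ρ)) = 107.3940/(24 × 0.195205) = 22.9233
P₀ = 1/(14.9608 + 22.9233) = 0.02640
Lq = P₀·a^4·ρ / (4!(1-ρ)²) = 0.02640 × 107.3940 × 0.8048 / (24 × 0.03811) = 2.4947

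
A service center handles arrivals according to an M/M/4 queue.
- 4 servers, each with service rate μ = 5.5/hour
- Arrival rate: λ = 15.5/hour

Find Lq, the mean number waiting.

Traffic intensity: ρ = λ/(cμ) = 15.5/(4×5.5) = 0.7045
Since ρ = 0.7045 < 1, system is stable.
Offered load a = λ/μ = cρ = 15.5/5.5 = 2.8182
P₀ = [ Σₙ₌₀^3 aⁿ/n! + a^4/(4!(1-ρ)) ]⁻¹
Σ = a^0/0! + a^1/1! + a^2/2! + a^3/3! = 1.0000 + 2.8182 + 3.9711 + 3.7304 = 11.5197
a^4/(4!(1-ρ)) = 63.0777/(24 × 0.295455) = 8.8956
P₀ = 1/(11.5197 + 8.8956) = 0.04898
Lq = P₀·a^4·ρ / (4!(1-ρ)²) = 0.048983 × 63.0777 × 0.70455 / (24 × 0.087293) = 1.0391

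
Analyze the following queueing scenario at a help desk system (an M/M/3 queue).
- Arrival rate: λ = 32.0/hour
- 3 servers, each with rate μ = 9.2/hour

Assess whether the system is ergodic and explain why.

Stability requires ρ = λ/(cμ) < 1
ρ = 32.0/(3 × 9.2) = 32.0/27.60 = 1.1594
Since 1.1594 ≥ 1, the system is UNSTABLE.
Need c > λ/μ = 32.0/9.2 = 3.48.
Minimum servers needed: c = 4.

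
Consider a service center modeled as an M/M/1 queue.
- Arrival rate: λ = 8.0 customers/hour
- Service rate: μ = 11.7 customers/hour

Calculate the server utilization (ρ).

Server utilization: ρ = λ/μ
ρ = 8.0/11.7 = 0.6838
The server is busy 68.38% of the time.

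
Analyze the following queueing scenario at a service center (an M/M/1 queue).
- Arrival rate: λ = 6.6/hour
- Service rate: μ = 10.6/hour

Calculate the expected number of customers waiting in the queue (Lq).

ρ = λ/μ = 6.6/10.6 = 0.6226
For M/M/1: Lq = λ²/(μ(μ-λ))
Lq = 43.56/(10.6 × 4.00)
Lq = 1.0274 customers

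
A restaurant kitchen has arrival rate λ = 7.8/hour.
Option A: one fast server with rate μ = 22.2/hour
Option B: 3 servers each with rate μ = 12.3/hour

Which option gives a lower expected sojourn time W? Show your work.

Option A: single server μ = 22.2 (M/M/1)
  ρ_A = 7.8/22.2 = 0.3514
  W_A = 1/(μ-λ) = 1/(22.2-7.8) = 1/14.40 = 0.06944

Option B: 3 servers μ = 12.3 (M/M/3)
  ρ_B = λ/(cμ) = 7.8/(3×12.3) = 0.2114
  Offered load a = λ/μ = cρ = 7.8/12.3 = 0.6341
  P₀ = [ Σₙ₌₀^2 aⁿ/n! + a^3/(3!(1-ρ)) ]⁻¹
  Σ = a^0/0! + a^1/1! + a^2/2! = 1.0000 + 0.6341 + 0.2011 = 1.8352
  a^3/(3!(1-ρ)) = 0.25502/(6 × 0.78862) = 0.05390
  P₀ = 1/(1.83522 + 0.0538953) = 0.5293
  Lq = P₀·a^3·ρ / (3!(1-ρ)²) = 0.5293 × 0.2550 × 0.2114 / (6 × 0.6219) = 0.007647
  Wq_B = Lq/λ = 0.007647/7.8 = 0.0009804
  W_B = Wq_B + 1/μ = 0.0009804 + 0.08130 = 0.08228

Since W_A = 0.06944 < W_B = 0.08228, Option A (single fast server) has the shorter time in system.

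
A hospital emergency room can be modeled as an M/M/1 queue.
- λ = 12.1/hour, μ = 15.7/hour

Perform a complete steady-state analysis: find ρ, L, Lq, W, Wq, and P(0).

Step 1: ρ = λ/μ = 12.1/15.7 = 0.7707
Step 2: L = λ/(μ-λ) = 12.1/3.60 = 3.3611
Step 3: Lq = λ²/(μ(μ-λ)) = 146.41/(15.7×3.60) = 2.5904
Step 4: W = 1/(μ-λ) = 1/3.60 = 0.27778
Step 5: Wq = λ/(μ(μ-λ)) = 12.1/(15.7×3.60) = 0.2141
Step 6: P(0) = 1-ρ = 0.2293
Verify: L = λW = 12.1×0.27778 = 3.3611 ✔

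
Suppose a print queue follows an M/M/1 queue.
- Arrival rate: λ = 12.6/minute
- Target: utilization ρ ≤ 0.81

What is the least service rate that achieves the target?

ρ = λ/μ, so μ = λ/ρ
μ ≥ 12.6/0.81 = 15.5556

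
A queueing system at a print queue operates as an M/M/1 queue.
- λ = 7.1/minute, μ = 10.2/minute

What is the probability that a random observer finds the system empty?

ρ = λ/μ = 7.1/10.2 = 0.6961
P(0) = 1 - ρ = 1 - 0.6961 = 0.3039
The server is idle 30.39% of the time.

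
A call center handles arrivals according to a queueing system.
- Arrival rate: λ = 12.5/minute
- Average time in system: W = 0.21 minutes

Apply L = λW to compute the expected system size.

Little's Law: L = λW
L = 12.5 × 0.21 = 2.6250 calls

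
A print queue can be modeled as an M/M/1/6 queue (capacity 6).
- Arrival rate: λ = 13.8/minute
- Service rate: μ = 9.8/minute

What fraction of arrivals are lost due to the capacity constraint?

ρ = λ/μ = 13.8/9.8 = 1.4082
P₀ = (1-ρ)/(1-ρ^(K+1)) = (1-1.4082)/(1-1.4082^7) = -0.4082/-9.9812 = 0.04090
P_K = P₀×ρ^K = 0.04090 × 1.4082^6 = 0.04090 × 7.7981 = 0.3189
Blocking probability = 31.89%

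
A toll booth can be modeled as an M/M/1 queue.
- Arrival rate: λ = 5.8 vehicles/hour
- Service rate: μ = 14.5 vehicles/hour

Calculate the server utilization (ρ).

Server utilization: ρ = λ/μ
ρ = 5.8/14.5 = 0.4000
The server is busy 40.00% of the time.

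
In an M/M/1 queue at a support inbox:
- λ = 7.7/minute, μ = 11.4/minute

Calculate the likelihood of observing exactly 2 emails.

ρ = λ/μ = 7.7/11.4 = 0.6754
P(n) = (1-ρ)ρⁿ
P(2) = (1-0.6754) × 0.6754^2
P(2) = 0.3246 × 0.4562
P(2) = 0.1481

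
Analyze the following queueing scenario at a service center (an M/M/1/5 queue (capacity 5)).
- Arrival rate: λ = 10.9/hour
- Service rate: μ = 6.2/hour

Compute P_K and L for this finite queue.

ρ = λ/μ = 10.9/6.2 = 1.7581
P₀ = (1-ρ)/(1-ρ^(K+1)) = (1-1.7581)/(1-1.7581^6) = -0.7581/-28.5299 = 0.02657
P_K = P₀×ρ^K = 0.02657 × 1.7581^5 = 0.02657 × 16.7965 = 0.4463
Blocking probability P_5 = 0.4463 (44.63%)
L = ρ[1 - (K+1)ρ^K + Kρ^(K+1)] / [(1-ρ)(1-ρ^(K+1))]
L = 1.7581 × (1 - 6×16.7965 + 5×29.5299) / ((1 - 1.7581) × (1 - 29.5299)) = 3.8912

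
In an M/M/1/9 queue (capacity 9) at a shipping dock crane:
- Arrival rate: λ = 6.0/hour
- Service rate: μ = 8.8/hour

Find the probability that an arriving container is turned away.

ρ = λ/μ = 6.0/8.8 = 0.68182
P₀ = (1-ρ)/(1-ρ^(K+1)) = (1-0.68182)/(1-0.68182^10) = 0.31818/0.97829 = 0.3252
P_K = P₀×ρ^K = 0.32524 × 0.68182^9 = 0.32524 × 0.031844 = 0.01036
Blocking probability = 1.04%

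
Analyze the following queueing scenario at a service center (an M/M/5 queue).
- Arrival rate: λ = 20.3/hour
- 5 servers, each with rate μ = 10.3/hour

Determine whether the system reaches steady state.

Stability requires ρ = λ/(cμ) < 1
ρ = 20.3/(5 × 10.3) = 20.3/51.50 = 0.3942
Since 0.3942 < 1, the system is STABLE.
The servers are busy 39.42% of the time.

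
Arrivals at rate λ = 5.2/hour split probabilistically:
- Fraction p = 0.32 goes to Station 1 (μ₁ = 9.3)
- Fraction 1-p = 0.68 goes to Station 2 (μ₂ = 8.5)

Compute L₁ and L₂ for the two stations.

Effective rates: λ₁ = 5.2×0.32 = 1.664, λ₂ = 5.2×0.68 = 3.536
Station 1: ρ₁ = 1.664/9.3 = 0.1789, L₁ = ρ₁/(1-ρ₁) = 0.1789/(1-0.1789) = 0.2179
Station 2: ρ₂ = 3.536/8.5 = 0.4160, L₂ = ρ₂/(1-ρ₂) = 0.4160/(1-0.4160) = 0.7123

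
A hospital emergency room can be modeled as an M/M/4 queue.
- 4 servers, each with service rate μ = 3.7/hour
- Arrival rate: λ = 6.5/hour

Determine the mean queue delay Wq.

Traffic intensity: ρ = λ/(cμ) = 6.5/(4×3.7) = 0.4392
Since ρ = 0.4392 < 1, system is stable.
Offered load a = λ/μ = cρ = 6.5/3.7 = 1.7568
P₀ = [ Σₙ₌₀^3 aⁿ/n! + a^4/(4!(1-ρ)) ]⁻¹
Σ = a^0/0! + a^1/1! + a^2/2! + a^3/3! = 1.0000 + 1.7568 + 1.5431 + 0.9036 = 5.2035
a^4/(4!(1-ρ)) = 9.5246/(24 × 0.5608) = 0.7077
P₀ = 1/(5.2035 + 0.7077) = 0.1692
Lq = P₀·a^4·ρ / (4!(1-ρ)²) = 0.16917 × 9.5246 × 0.43919 / (24 × 0.31451) = 0.09375
Wq = Lq/λ = 0.09375/6.5 = 0.01442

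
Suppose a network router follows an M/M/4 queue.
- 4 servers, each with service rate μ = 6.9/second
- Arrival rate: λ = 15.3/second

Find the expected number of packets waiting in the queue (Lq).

Traffic intensity: ρ = λ/(cμ) = 15.3/(4×6.9) = 0.5543
Since ρ = 0.5543 < 1, system is stable.
Offered load a = λ/μ = cρ = 15.3/6.9 = 2.2174
P₀ = [ Σₙ₌₀^3 aⁿ/n! + a^4/(4!(1-ρ)) ]⁻¹
Σ = a^0/0! + a^1/1! + a^2/2! + a^3/3! = 1.0000 + 2.2174 + 2.4584 + 1.8171 = 7.4929
a^4/(4!(1-ρ)) = 24.1752/(24 × 0.44565) = 2.2603
P₀ = 1/(7.4929 + 2.2603) = 0.1025
Lq = P₀·a^4·ρ / (4!(1-ρ)²) = 0.10253 × 24.1752 × 0.55435 / (24 × 0.19861) = 0.2883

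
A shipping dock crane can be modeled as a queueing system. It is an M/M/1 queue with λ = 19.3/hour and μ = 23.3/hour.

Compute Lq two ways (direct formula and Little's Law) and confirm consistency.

Method 1 (direct): Lq = λ²/(μ(μ-λ)) = 372.49/(23.3 × 4.00) = 3.9967

Method 2 (Little's Law):
W = 1/(μ-λ) = 1/4.00 = 0.25000
Wq = W - 1/μ = 0.25000 - 0.042918 = 0.207082
Lq = λWq = 19.3 × 0.207082 = 3.9967 ✔ (matches Method 1)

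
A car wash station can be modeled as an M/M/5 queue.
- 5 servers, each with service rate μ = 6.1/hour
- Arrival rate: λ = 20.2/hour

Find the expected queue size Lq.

Traffic intensity: ρ = λ/(cμ) = 20.2/(5×6.1) = 0.6623
Since ρ = 0.6623 < 1, system is stable.
Offered load a = λ/μ = cρ = 20.2/6.1 = 3.3115
P₀ = [ Σₙ₌₀^4 aⁿ/n! + a^5/(5!(1-ρ)) ]⁻¹
Σ = a^0/0! + a^1/1! + a^2/2! + a^3/3! + a^4/4! = 1.0000 + 3.3115 + 5.4829 + 6.0522 + 5.0104 = 20.8570
a^5/(5!(1-ρ)) = 398.2059/(120 × 0.337705) = 9.8263
P₀ = 1/(20.8570 + 9.8263) = 0.03259
Lq = P₀·a^5·ρ / (5!(1-ρ)²) = 0.032591 × 398.2059 × 0.66230 / (120 × 0.11404) = 0.6281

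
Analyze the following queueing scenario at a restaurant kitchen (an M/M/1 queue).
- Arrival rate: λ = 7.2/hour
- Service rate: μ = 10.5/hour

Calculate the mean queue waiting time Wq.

First, compute utilization: ρ = λ/μ = 7.2/10.5 = 0.6857
For M/M/1: Wq = λ/(μ(μ-λ))
Wq = 7.2/(10.5 × (10.5-7.2))
Wq = 7.2/(10.5 × 3.30)
Wq = 0.2078 hours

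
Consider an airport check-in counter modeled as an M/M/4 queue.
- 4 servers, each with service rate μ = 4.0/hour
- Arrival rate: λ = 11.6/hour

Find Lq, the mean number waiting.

Traffic intensity: ρ = λ/(cμ) = 11.6/(4×4.0) = 0.7250
Since ρ = 0.7250 < 1, system is stable.
Offered load a = λ/μ = cρ = 11.6/4.0 = 2.9000
P₀ = [ Σₙ₌₀^3 aⁿ/n! + a^4/(4!(1-ρ)) ]⁻¹
Σ = a^0/0! + a^1/1! + a^2/2! + a^3/3! = 1.0000 + 2.9000 + 4.2050 + 4.0648 = 12.1698
a^4/(4!(1-ρ)) = 70.7281/(24 × 0.2750) = 10.7164
P₀ = 1/(12.1698 + 10.7164) = 0.04369
Lq = P₀·a^4·ρ / (4!(1-ρ)²) = 0.043694 × 70.7281 × 0.72500 / (24 × 0.075625) = 1.2345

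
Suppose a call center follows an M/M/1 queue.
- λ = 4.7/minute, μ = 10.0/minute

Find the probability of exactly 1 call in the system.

ρ = λ/μ = 4.7/10.0 = 0.4700
P(n) = (1-ρ)ρⁿ
P(1) = (1-0.4700) × 0.4700^1
P(1) = 0.5300 × 0.4700
P(1) = 0.2491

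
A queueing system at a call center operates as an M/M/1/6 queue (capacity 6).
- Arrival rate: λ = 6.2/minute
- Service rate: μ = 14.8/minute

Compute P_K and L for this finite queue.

ρ = λ/μ = 6.2/14.8 = 0.41892
P₀ = (1-ρ)/(1-ρ^(K+1)) = (1-0.41892)/(1-0.41892^7) = 0.5811/0.9977 = 0.5824
P_K = P₀×ρ^K = 0.5824 × 0.41892^6 = 0.5824 × 0.005405 = 0.003148
Blocking probability P_6 = 0.003148 (0.31%)
L = ρ[1 - (K+1)ρ^K + Kρ^(K+1)] / [(1-ρ)(1-ρ^(K+1))]
L = 0.41892 × (1 - 7×0.005405 + 6×0.002264) / ((1 - 0.41892) × (1 - 0.002264)) = 0.7050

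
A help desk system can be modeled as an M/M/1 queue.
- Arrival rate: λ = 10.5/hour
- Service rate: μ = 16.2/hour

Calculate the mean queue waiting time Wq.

First, compute utilization: ρ = λ/μ = 10.5/16.2 = 0.6481
For M/M/1: Wq = λ/(μ(μ-λ))
Wq = 10.5/(16.2 × (16.2-10.5))
Wq = 10.5/(16.2 × 5.70)
Wq = 0.1137 hours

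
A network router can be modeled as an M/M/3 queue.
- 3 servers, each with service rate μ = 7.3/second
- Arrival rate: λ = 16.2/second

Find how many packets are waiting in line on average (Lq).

Traffic intensity: ρ = λ/(cμ) = 16.2/(3×7.3) = 0.7397
Since ρ = 0.7397 < 1, system is stable.
Offered load a = λ/μ = cρ = 16.2/7.3 = 2.2192
P₀ = [ Σₙ₌₀^2 aⁿ/n! + a^3/(3!(1-ρ)) ]⁻¹
Σ = a^0/0! + a^1/1! + a^2/2! = 1.0000 + 2.2192 + 2.4624 = 5.6816
a^3/(3!(1-ρ)) = 10.9289/(6 × 0.260274) = 6.9983
P₀ = 1/(5.68155 + 6.99833) = 0.07887
Lq = P₀·a^3·ρ / (3!(1-ρ)²) = 0.078865 × 10.9289 × 0.73973 / (6 × 0.067743) = 1.5686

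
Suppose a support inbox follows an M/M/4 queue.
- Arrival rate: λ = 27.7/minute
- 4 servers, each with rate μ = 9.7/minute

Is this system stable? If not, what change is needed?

Stability requires ρ = λ/(cμ) < 1
ρ = 27.7/(4 × 9.7) = 27.7/38.80 = 0.7139
Since 0.7139 < 1, the system is STABLE.
The servers are busy 71.39% of the time.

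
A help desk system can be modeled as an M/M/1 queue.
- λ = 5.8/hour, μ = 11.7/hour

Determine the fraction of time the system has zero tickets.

ρ = λ/μ = 5.8/11.7 = 0.4957
P(0) = 1 - ρ = 1 - 0.4957 = 0.5043
The server is idle 50.43% of the time.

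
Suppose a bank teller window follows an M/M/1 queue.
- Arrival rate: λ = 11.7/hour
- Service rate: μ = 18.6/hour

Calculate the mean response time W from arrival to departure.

First, compute utilization: ρ = λ/μ = 11.7/18.6 = 0.6290
For M/M/1: W = 1/(μ-λ)
W = 1/(18.6-11.7) = 1/6.90
W = 0.1449 hours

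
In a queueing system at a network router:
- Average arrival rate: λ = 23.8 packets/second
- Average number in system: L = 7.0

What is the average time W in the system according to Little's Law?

Little's Law: L = λW, so W = L/λ
W = 7.0/23.8 = 0.2941 seconds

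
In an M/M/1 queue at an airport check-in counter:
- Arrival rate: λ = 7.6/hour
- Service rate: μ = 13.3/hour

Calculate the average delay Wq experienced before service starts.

First, compute utilization: ρ = λ/μ = 7.6/13.3 = 0.5714
For M/M/1: Wq = λ/(μ(μ-λ))
Wq = 7.6/(13.3 × (13.3-7.6))
Wq = 7.6/(13.3 × 5.70)
Wq = 0.1003 hours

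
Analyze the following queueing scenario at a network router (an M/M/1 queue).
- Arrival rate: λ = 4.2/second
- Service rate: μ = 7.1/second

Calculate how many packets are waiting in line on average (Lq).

ρ = λ/μ = 4.2/7.1 = 0.5915
For M/M/1: Lq = λ²/(μ(μ-λ))
Lq = 17.64/(7.1 × 2.90)
Lq = 0.8567 packets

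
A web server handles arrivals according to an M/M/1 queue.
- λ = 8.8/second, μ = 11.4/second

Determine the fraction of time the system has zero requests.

ρ = λ/μ = 8.8/11.4 = 0.7719
P(0) = 1 - ρ = 1 - 0.7719 = 0.2281
The server is idle 22.81% of the time.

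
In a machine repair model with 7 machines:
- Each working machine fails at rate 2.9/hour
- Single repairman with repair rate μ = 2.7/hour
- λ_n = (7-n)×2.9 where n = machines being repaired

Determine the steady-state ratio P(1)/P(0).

P(1)/P(0) = ∏_{i=0}^{1-1} λ_i/μ_{i+1}
= (7-0)×2.9/2.7
= 7.5185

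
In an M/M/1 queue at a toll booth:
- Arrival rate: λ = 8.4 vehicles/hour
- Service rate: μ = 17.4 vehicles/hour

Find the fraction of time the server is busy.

Server utilization: ρ = λ/μ
ρ = 8.4/17.4 = 0.4828
The server is busy 48.28% of the time.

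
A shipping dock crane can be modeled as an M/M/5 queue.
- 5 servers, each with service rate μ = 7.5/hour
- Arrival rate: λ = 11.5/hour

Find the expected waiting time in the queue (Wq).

Traffic intensity: ρ = λ/(cμ) = 11.5/(5×7.5) = 0.3067
Since ρ = 0.3067 < 1, system is stable.
Offered load a = λ/μ = cρ = 11.5/7.5 = 1.5333
P₀ = [ Σₙ₌₀^4 aⁿ/n! + a^5/(5!(1-ρ)) ]⁻¹
Σ = a^0/0! + a^1/1! + a^2/2! + a^3/3! + a^4/4! = 1.0000 + 1.5333 + 1.1756 + 0.60084 + 0.23032 = 4.5401
a^5/(5!(1-ρ)) = 8.4758/(120 × 0.6933) = 0.1019
P₀ = 1/(4.5401 + 0.1019) = 0.2154
Lq = P₀·a^5·ρ / (5!(1-ρ)²) = 0.2154 × 8.4758 × 0.3067 / (120 × 0.4807) = 0.009707
Wq = Lq/λ = 0.009707/11.5 = 0.0008441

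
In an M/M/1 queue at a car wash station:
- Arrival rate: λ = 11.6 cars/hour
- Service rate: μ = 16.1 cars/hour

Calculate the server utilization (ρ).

Server utilization: ρ = λ/μ
ρ = 11.6/16.1 = 0.7205
The server is busy 72.05% of the time.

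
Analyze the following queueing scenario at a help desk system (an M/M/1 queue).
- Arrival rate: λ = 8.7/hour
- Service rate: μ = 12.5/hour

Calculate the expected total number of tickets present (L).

ρ = λ/μ = 8.7/12.5 = 0.6960
For M/M/1: L = λ/(μ-λ)
L = 8.7/(12.5-8.7) = 8.7/3.80
L = 2.2895 tickets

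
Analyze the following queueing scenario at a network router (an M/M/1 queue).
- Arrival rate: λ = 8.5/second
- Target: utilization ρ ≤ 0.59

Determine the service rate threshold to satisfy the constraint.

ρ = λ/μ, so μ = λ/ρ
μ ≥ 8.5/0.59 = 14.4068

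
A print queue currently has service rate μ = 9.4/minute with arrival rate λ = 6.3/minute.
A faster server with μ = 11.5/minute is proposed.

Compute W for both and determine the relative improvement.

System 1: ρ₁ = 6.3/9.4 = 0.6702, W₁ = 1/(9.4-6.3) = 0.32258
System 2: ρ₂ = 6.3/11.5 = 0.5478, W₂ = 1/(11.5-6.3) = 0.19231
Improvement: (W₁-W₂)/W₁ = (0.32258-0.19231)/0.32258 = 40.38%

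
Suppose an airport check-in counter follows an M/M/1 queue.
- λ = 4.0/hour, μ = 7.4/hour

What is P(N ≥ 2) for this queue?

ρ = λ/μ = 4.0/7.4 = 0.54054
P(N ≥ n) = ρⁿ
P(N ≥ 2) = 0.54054^2
P(N ≥ 2) = 0.2922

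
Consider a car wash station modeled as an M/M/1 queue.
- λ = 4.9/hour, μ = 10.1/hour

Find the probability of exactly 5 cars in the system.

ρ = λ/μ = 4.9/10.1 = 0.48515
P(n) = (1-ρ)ρⁿ
P(5) = (1-0.48515) × 0.48515^5
P(5) = 0.5149 × 0.02688
P(5) = 0.01384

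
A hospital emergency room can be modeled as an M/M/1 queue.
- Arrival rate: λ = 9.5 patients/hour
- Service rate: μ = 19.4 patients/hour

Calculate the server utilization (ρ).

Server utilization: ρ = λ/μ
ρ = 9.5/19.4 = 0.4897
The server is busy 48.97% of the time.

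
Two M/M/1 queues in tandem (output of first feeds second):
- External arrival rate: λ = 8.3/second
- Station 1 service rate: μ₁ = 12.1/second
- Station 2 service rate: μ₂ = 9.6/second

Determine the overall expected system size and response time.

By Jackson's theorem, each station behaves as independent M/M/1.
Station 1: ρ₁ = 8.3/12.1 = 0.6860, L₁ = ρ₁/(1-ρ₁) = λ/(μ₁-λ) = 8.3/3.80 = 2.1842
Station 2: ρ₂ = 8.3/9.6 = 0.8646, L₂ = ρ₂/(1-ρ₂) = λ/(μ₂-λ) = 8.3/1.30 = 6.3846
Total: L = L₁ + L₂ = 2.1842 + 6.3846 = 8.5688
W = L/λ = 8.5688/8.3 = 1.0324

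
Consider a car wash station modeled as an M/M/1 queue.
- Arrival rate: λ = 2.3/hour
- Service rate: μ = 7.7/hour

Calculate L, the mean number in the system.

ρ = λ/μ = 2.3/7.7 = 0.2987
For M/M/1: L = λ/(μ-λ)
L = 2.3/(7.7-2.3) = 2.3/5.40
L = 0.4259 cars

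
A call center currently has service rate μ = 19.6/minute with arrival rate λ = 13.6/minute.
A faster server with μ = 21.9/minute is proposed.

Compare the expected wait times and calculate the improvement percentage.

System 1: ρ₁ = 13.6/19.6 = 0.6939, W₁ = 1/(19.6-13.6) = 0.1667
System 2: ρ₂ = 13.6/21.9 = 0.6210, W₂ = 1/(21.9-13.6) = 0.1205
Improvement: (W₁-W₂)/W₁ = (0.1667-0.1205)/0.1667 = 27.71%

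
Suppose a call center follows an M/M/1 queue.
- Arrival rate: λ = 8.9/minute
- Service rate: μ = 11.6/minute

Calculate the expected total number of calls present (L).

ρ = λ/μ = 8.9/11.6 = 0.7672
For M/M/1: L = λ/(μ-λ)
L = 8.9/(11.6-8.9) = 8.9/2.70
L = 3.2963 calls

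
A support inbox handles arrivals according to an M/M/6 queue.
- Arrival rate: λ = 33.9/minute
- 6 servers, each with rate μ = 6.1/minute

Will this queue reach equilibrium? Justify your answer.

Stability requires ρ = λ/(cμ) < 1
ρ = 33.9/(6 × 6.1) = 33.9/36.60 = 0.9262
Since 0.9262 < 1, the system is STABLE.
The servers are busy 92.62% of the time.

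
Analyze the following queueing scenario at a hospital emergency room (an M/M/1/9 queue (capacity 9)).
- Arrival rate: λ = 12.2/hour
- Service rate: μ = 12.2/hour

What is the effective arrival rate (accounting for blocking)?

ρ = λ/μ = 12.2/12.2 = 1 exactly.
With ρ = 1 the usual (1-ρ)/(1-ρ^(K+1)) form is 0/0; instead every state 0..K is equally likely.
P₀ = 1/(K+1) = 1/10 = 0.1000
P_K = P₀×ρ^K = P₀ = 0.1000
λ_eff = λ(1-P_K) = 12.2 × (1 - 0.1000) = 12.2 × 0.9000 = 10.9800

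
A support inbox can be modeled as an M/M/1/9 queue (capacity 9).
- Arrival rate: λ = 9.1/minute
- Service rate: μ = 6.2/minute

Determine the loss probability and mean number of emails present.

ρ = λ/μ = 9.1/6.2 = 1.46774
P₀ = (1-ρ)/(1-ρ^(K+1)) = (1-1.46774)/(1-1.46774^10) = -0.4677/-45.3971 = 0.01030
P_K = P₀×ρ^K = 0.010303 × 1.46774^9 = 0.010303 × 31.6113 = 0.3257
Blocking probability P_9 = 0.3257 (32.57%)
L = ρ[1 - (K+1)ρ^K + Kρ^(K+1)] / [(1-ρ)(1-ρ^(K+1))]
L = 1.46774 × (1 - 10×31.6113 + 9×46.3971) / ((1 - 1.46774) × (1 - 46.3971)) = 7.0823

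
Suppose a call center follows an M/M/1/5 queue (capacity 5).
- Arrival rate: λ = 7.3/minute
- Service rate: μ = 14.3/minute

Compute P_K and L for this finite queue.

ρ = λ/μ = 7.3/14.3 = 0.5105
P₀ = (1-ρ)/(1-ρ^(K+1)) = (1-0.5105)/(1-0.5105^6) = 0.4895/0.9823 = 0.4983
P_K = P₀×ρ^K = 0.4983 × 0.5105^5 = 0.4983 × 0.03467 = 0.01728
Blocking probability P_5 = 0.01728 (1.73%)
L = ρ[1 - (K+1)ρ^K + Kρ^(K+1)] / [(1-ρ)(1-ρ^(K+1))]
L = 0.5105 × (1 - 6×0.03467 + 5×0.01770) / ((1 - 0.5105) × (1 - 0.01770)) = 0.9348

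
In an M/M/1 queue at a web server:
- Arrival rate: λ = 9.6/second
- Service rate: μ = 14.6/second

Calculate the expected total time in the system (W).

First, compute utilization: ρ = λ/μ = 9.6/14.6 = 0.6575
For M/M/1: W = 1/(μ-λ)
W = 1/(14.6-9.6) = 1/5.00
W = 0.2000 seconds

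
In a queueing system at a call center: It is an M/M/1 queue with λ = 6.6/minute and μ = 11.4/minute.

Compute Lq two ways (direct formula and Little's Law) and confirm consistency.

Method 1 (direct): Lq = λ²/(μ(μ-λ)) = 43.56/(11.4 × 4.80) = 0.7961

Method 2 (Little's Law):
W = 1/(μ-λ) = 1/4.80 = 0.208333
Wq = W - 1/μ = 0.208333 - 0.0877193 = 0.120614
Lq = λWq = 6.6 × 0.120614 = 0.7961 ✔ (matches Method 1)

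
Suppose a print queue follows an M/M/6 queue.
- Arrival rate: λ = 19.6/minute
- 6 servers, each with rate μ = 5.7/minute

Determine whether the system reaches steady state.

Stability requires ρ = λ/(cμ) < 1
ρ = 19.6/(6 × 5.7) = 19.6/34.20 = 0.5731
Since 0.5731 < 1, the system is STABLE.
The servers are busy 57.31% of the time.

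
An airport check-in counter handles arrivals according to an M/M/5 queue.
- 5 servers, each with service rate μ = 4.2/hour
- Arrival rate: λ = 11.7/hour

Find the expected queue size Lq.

Traffic intensity: ρ = λ/(cμ) = 11.7/(5×4.2) = 0.5571
Since ρ = 0.5571 < 1, system is stable.
Offered load a = λ/μ = cρ = 11.7/4.2 = 2.7857
P₀ = [ Σₙ₌₀^4 aⁿ/n! + a^5/(5!(1-ρ)) ]⁻¹
Σ = a^0/0! + a^1/1! + a^2/2! + a^3/3! + a^4/4! = 1.0000 + 2.7857 + 3.8801 + 3.6030 + 2.5092 = 13.7780
a^5/(5!(1-ρ)) = 167.7579/(120 × 0.44286) = 3.1567
P₀ = 1/(13.7780 + 3.1567) = 0.05905
Lq = P₀·a^5·ρ / (5!(1-ρ)²) = 0.05905 × 167.7579 × 0.5571 / (120 × 0.1961) = 0.2345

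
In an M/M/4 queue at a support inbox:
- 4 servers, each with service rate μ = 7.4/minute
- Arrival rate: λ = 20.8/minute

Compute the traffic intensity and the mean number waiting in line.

Traffic intensity: ρ = λ/(cμ) = 20.8/(4×7.4) = 0.7027
Since ρ = 0.7027 < 1, system is stable.
Offered load a = λ/μ = cρ = 20.8/7.4 = 2.8108
P₀ = [ Σₙ₌₀^3 aⁿ/n! + a^4/(4!(1-ρ)) ]⁻¹
Σ = a^0/0! + a^1/1! + a^2/2! + a^3/3! = 1.0000 + 2.8108 + 3.9503 + 3.7012 = 11.4623
a^4/(4!(1-ρ)) = 62.4204/(24 × 0.297297) = 8.7483
P₀ = 1/(11.4623 + 8.7483) = 0.04948
Lq = P₀·a^4·ρ / (4!(1-ρ)²) = 0.04948 × 62.4204 × 0.7027 / (24 × 0.08839) = 1.0231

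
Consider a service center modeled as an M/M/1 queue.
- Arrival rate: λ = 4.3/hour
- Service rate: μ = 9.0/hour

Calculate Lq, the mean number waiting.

ρ = λ/μ = 4.3/9.0 = 0.4778
For M/M/1: Lq = λ²/(μ(μ-λ))
Lq = 18.49/(9.0 × 4.70)
Lq = 0.4371 customers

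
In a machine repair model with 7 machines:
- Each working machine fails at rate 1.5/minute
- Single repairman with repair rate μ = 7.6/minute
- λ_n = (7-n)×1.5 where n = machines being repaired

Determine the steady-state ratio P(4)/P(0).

P(4)/P(0) = ∏_{i=0}^{4-1} λ_i/μ_{i+1}
= (7-0)×1.5/7.6 × (7-1)×1.5/7.6 × (7-2)×1.5/7.6 × (7-3)×1.5/7.6
= 1.2746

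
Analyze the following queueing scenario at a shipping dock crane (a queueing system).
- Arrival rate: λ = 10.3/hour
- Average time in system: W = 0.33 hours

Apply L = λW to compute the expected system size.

Little's Law: L = λW
L = 10.3 × 0.33 = 3.3990 containers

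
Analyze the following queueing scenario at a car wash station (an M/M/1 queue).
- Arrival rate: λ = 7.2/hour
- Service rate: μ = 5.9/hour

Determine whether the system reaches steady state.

Stability requires ρ = λ/(cμ) < 1
ρ = 7.2/(1 × 5.9) = 7.2/5.90 = 1.2203
Since 1.2203 ≥ 1, the system is UNSTABLE.
Queue grows without bound. Need μ > λ = 7.2.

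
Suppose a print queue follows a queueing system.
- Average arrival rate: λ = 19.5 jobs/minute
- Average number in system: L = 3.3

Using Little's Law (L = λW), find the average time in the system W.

Little's Law: L = λW, so W = L/λ
W = 3.3/19.5 = 0.1692 minutes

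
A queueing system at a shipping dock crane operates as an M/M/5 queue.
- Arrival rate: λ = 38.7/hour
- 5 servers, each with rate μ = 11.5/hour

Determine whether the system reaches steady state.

Stability requires ρ = λ/(cμ) < 1
ρ = 38.7/(5 × 11.5) = 38.7/57.50 = 0.6730
Since 0.6730 < 1, the system is STABLE.
The servers are busy 67.30% of the time.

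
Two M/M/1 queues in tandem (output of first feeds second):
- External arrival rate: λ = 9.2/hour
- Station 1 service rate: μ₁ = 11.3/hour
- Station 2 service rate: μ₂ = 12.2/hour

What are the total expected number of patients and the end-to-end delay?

By Jackson's theorem, each station behaves as independent M/M/1.
Station 1: ρ₁ = 9.2/11.3 = 0.8142, L₁ = ρ₁/(1-ρ₁) = λ/(μ₁-λ) = 9.2/2.10 = 4.38095
Station 2: ρ₂ = 9.2/12.2 = 0.7541, L₂ = ρ₂/(1-ρ₂) = λ/(μ₂-λ) = 9.2/3.00 = 3.06667
Total: L = L₁ + L₂ = 4.38095 + 3.06667 = 7.4476
W = L/λ = 7.4476/9.2 = 0.8095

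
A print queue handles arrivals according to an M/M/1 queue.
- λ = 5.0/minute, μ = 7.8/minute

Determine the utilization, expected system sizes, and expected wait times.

Step 1: ρ = λ/μ = 5.0/7.8 = 0.6410
Step 2: L = λ/(μ-λ) = 5.0/2.80 = 1.7857
Step 3: Lq = λ²/(μ(μ-λ)) = 25.00/(7.8×2.80) = 1.1447
Step 4: W = 1/(μ-λ) = 1/2.80 = 0.35714
Step 5: Wq = λ/(μ(μ-λ)) = 5.0/(7.8×2.80) = 0.2289
Step 6: P(0) = 1-ρ = 0.3590
Verify: L = λW = 5.0×0.35714 = 1.7857 ✔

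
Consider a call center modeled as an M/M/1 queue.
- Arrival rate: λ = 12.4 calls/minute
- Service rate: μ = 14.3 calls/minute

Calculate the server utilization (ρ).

Server utilization: ρ = λ/μ
ρ = 12.4/14.3 = 0.8671
The server is busy 86.71% of the time.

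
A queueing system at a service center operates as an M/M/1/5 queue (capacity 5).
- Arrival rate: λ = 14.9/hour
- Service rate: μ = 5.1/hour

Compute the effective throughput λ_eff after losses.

ρ = λ/μ = 14.9/5.1 = 2.9216
P₀ = (1-ρ)/(1-ρ^(K+1)) = (1-2.9216)/(1-2.9216^6) = -1.9216/-620.9057 = 0.003095
P_K = P₀×ρ^K = 0.003095 × 2.9216^5 = 0.003095 × 212.8648 = 0.6588
λ_eff = λ(1-P_K) = 14.9 × (1 - 0.65878) = 14.9 × 0.34122 = 5.0842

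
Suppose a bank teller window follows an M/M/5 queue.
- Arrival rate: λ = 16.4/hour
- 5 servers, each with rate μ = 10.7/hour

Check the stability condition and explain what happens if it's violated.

Stability requires ρ = λ/(cμ) < 1
ρ = 16.4/(5 × 10.7) = 16.4/53.50 = 0.3065
Since 0.3065 < 1, the system is STABLE.
The servers are busy 30.65% of the time.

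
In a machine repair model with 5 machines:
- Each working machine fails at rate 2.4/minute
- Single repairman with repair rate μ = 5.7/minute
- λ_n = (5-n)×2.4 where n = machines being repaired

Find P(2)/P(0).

P(2)/P(0) = ∏_{i=0}^{2-1} λ_i/μ_{i+1}
= (5-0)×2.4/5.7 × (5-1)×2.4/5.7
= 3.5457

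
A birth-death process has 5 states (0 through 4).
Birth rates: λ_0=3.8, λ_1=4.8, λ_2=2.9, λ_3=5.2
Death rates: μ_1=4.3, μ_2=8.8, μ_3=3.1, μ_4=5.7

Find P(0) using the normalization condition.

Ratios P(n)/P(0) = (λ₀···λₙ₋₁)/(μ₁···μₙ):
P(1)/P(0) = (3.8)/(4.3) = 0.88372
P(2)/P(0) = (3.8×4.8)/(4.3×8.8) = 0.48203
P(3)/P(0) = (3.8×4.8×2.9)/(4.3×8.8×3.1) = 0.45093
P(4)/P(0) = (3.8×4.8×2.9×5.2)/(4.3×8.8×3.1×5.7) = 0.41138

Normalization: ∑ P(n) = 1
P(0) × (1.0000 + 0.88372 + 0.48203 + 0.45093 + 0.41138) = 1
P(0) × 3.2281 = 1
P(0) = 1/3.2281 = 0.3098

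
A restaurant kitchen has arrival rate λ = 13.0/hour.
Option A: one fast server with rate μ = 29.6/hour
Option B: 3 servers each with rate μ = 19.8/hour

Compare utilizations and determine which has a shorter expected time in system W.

Option A: single server μ = 29.6 (M/M/1)
  ρ_A = 13.0/29.6 = 0.4392
  W_A = 1/(μ-λ) = 1/(29.6-13.0) = 1/16.60 = 0.06024

Option B: 3 servers μ = 19.8 (M/M/3)
  ρ_B = λ/(cμ) = 13.0/(3×19.8) = 0.2189
  Offered load a = λ/μ = cρ = 13.0/19.8 = 0.6566
  P₀ = [ Σₙ₌₀^2 aⁿ/n! + a^3/(3!(1-ρ)) ]⁻¹
  Σ = a^0/0! + a^1/1! + a^2/2! = 1.0000 + 0.6566 + 0.2155 = 1.8721
  a^3/(3!(1-ρ)) = 0.28303/(6 × 0.78114) = 0.06039
  P₀ = 1/(1.8721 + 0.06039) = 0.5175
  Lq = P₀·a^3·ρ / (3!(1-ρ)²) = 0.51747 × 0.28303 × 0.21886 / (6 × 0.61019) = 0.008755
  Wq_B = Lq/λ = 0.008755/13.0 = 0.0006735
  W_B = Wq_B + 1/μ = 0.0006735 + 0.05051 = 0.05118

Since W_B = 0.05118 < W_A = 0.06024, Option B (multiple servers) has the shorter time in system.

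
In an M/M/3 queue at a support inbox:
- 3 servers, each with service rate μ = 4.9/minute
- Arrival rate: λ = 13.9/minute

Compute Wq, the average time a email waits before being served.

Traffic intensity: ρ = λ/(cμ) = 13.9/(3×4.9) = 0.9456
Since ρ = 0.9456 < 1, system is stable.
Offered load a = λ/μ = cρ = 13.9/4.9 = 2.8367
P₀ = [ Σₙ₌₀^2 aⁿ/n! + a^3/(3!(1-ρ)) ]⁻¹
Σ = a^0/0! + a^1/1! + a^2/2! = 1.00000 + 2.83673 + 4.02353 = 7.8603
a^3/(3!(1-ρ)) = 22.8274/(6 × 0.0544218) = 69.9089
P₀ = 1/(7.8603 + 69.9089) = 0.01286
Lq = P₀·a^3·ρ / (3!(1-ρ)²) = 0.0128586 × 22.8274 × 0.945578 / (6 × 0.00296173) = 15.6189
Wq = Lq/λ = 15.6189/13.9 = 1.1237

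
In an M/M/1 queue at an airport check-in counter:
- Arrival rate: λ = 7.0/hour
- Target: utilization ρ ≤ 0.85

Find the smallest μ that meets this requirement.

ρ = λ/μ, so μ = λ/ρ
μ ≥ 7.0/0.85 = 8.2353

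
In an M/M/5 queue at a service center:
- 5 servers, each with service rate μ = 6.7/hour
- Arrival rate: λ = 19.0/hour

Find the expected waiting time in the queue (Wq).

Traffic intensity: ρ = λ/(cμ) = 19.0/(5×6.7) = 0.5672
Since ρ = 0.5672 < 1, system is stable.
Offered load a = λ/μ = cρ = 19.0/6.7 = 2.8358
P₀ = [ Σₙ₌₀^4 aⁿ/n! + a^5/(5!(1-ρ)) ]⁻¹
Σ = a^0/0! + a^1/1! + a^2/2! + a^3/3! + a^4/4! = 1.0000 + 2.8358 + 4.0209 + 3.8009 + 2.6947 = 14.3523
a^5/(5!(1-ρ)) = 183.3977/(120 × 0.43284) = 3.5309
P₀ = 1/(14.3523 + 3.5309) = 0.05592
Lq = P₀·a^5·ρ / (5!(1-ρ)²) = 0.055918 × 183.3977 × 0.56716 / (120 × 0.18735) = 0.2587
Wq = Lq/λ = 0.2587/19.0 = 0.01362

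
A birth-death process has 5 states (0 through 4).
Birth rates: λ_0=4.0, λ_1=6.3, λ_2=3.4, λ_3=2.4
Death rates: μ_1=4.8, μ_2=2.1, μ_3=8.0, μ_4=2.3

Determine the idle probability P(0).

Ratios P(n)/P(0) = (λ₀···λₙ₋₁)/(μ₁···μₙ):
P(1)/P(0) = (4.0)/(4.8) = 0.8333
P(2)/P(0) = (4.0×6.3)/(4.8×2.1) = 2.5000
P(3)/P(0) = (4.0×6.3×3.4)/(4.8×2.1×8.0) = 1.0625
P(4)/P(0) = (4.0×6.3×3.4×2.4)/(4.8×2.1×8.0×2.3) = 1.1087

Normalization: ∑ P(n) = 1
P(0) × (1.0000 + 0.8333 + 2.5000 + 1.0625 + 1.1087) = 1
P(0) × 6.5045 = 1
P(0) = 1/6.5045 = 0.1537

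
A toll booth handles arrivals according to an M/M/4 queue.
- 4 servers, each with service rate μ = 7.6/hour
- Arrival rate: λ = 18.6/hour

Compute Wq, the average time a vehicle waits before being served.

Traffic intensity: ρ = λ/(cμ) = 18.6/(4×7.6) = 0.6118
Since ρ = 0.6118 < 1, system is stable.
Offered load a = λ/μ = cρ = 18.6/7.6 = 2.4474
P₀ = [ Σₙ₌₀^3 aⁿ/n! + a^4/(4!(1-ρ)) ]⁻¹
Σ = a^0/0! + a^1/1! + a^2/2! + a^3/3! = 1.0000 + 2.4474 + 2.9948 + 2.4431 = 8.8853
a^4/(4!(1-ρ)) = 35.8755/(24 × 0.38816) = 3.8510
P₀ = 1/(8.8853 + 3.8510) = 0.07852
Lq = P₀·a^4·ρ / (4!(1-ρ)²) = 0.078515 × 35.8755 × 0.61184 / (24 × 0.15067) = 0.4766
Wq = Lq/λ = 0.4766/18.6 = 0.02562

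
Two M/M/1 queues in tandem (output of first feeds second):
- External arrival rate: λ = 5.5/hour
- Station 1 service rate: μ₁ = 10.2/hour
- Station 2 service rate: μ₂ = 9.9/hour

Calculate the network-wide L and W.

By Jackson's theorem, each station behaves as independent M/M/1.
Station 1: ρ₁ = 5.5/10.2 = 0.5392, L₁ = ρ₁/(1-ρ₁) = λ/(μ₁-λ) = 5.5/4.70 = 1.1702
Station 2: ρ₂ = 5.5/9.9 = 0.5556, L₂ = ρ₂/(1-ρ₂) = λ/(μ₂-λ) = 5.5/4.40 = 1.2500
Total: L = L₁ + L₂ = 1.1702 + 1.2500 = 2.4202
W = L/λ = 2.4202/5.5 = 0.4400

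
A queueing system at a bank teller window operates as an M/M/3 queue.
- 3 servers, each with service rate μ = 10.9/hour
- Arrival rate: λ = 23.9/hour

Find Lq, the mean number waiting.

Traffic intensity: ρ = λ/(cμ) = 23.9/(3×10.9) = 0.7309
Since ρ = 0.7309 < 1, system is stable.
Offered load a = λ/μ = cρ = 23.9/10.9 = 2.1927
P₀ = [ Σₙ₌₀^2 aⁿ/n! + a^3/(3!(1-ρ)) ]⁻¹
Σ = a^0/0! + a^1/1! + a^2/2! = 1.00000 + 2.19266 + 2.40388 = 5.5965
a^3/(3!(1-ρ)) = 10.5418/(6 × 0.269113) = 6.5287
P₀ = 1/(5.5965 + 6.5287) = 0.08247
Lq = P₀·a^3·ρ / (3!(1-ρ)²) = 0.08247 × 10.5418 × 0.7309 / (6 × 0.07242) = 1.4624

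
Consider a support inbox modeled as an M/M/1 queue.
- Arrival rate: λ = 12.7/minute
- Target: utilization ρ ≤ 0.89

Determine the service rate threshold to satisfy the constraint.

ρ = λ/μ, so μ = λ/ρ
μ ≥ 12.7/0.89 = 14.2697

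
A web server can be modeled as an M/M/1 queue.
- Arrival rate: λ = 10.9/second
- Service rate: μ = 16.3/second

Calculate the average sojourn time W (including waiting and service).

First, compute utilization: ρ = λ/μ = 10.9/16.3 = 0.6687
For M/M/1: W = 1/(μ-λ)
W = 1/(16.3-10.9) = 1/5.40
W = 0.1852 seconds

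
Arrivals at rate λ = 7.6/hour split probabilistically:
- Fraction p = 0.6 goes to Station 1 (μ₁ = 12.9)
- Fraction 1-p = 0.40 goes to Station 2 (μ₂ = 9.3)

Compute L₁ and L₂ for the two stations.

Effective rates: λ₁ = 7.6×0.6 = 4.56, λ₂ = 7.6×0.40 = 3.04
Station 1: ρ₁ = 4.56/12.9 = 0.3535, L₁ = ρ₁/(1-ρ₁) = 0.3535/(1-0.3535) = 0.5468
Station 2: ρ₂ = 3.04/9.3 = 0.32688, L₂ = ρ₂/(1-ρ₂) = 0.32688/(1-0.32688) = 0.4856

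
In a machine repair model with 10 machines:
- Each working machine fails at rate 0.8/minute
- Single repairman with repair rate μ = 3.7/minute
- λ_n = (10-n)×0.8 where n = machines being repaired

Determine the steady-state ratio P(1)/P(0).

P(1)/P(0) = ∏_{i=0}^{1-1} λ_i/μ_{i+1}
= (10-0)×0.8/3.7
= 2.1622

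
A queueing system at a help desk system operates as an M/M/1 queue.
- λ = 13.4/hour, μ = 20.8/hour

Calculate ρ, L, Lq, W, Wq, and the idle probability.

Step 1: ρ = λ/μ = 13.4/20.8 = 0.6442
Step 2: L = λ/(μ-λ) = 13.4/7.40 = 1.8108
Step 3: Lq = λ²/(μ(μ-λ)) = 179.56/(20.8×7.40) = 1.1666
Step 4: W = 1/(μ-λ) = 1/7.40 = 0.135135
Step 5: Wq = λ/(μ(μ-λ)) = 13.4/(20.8×7.40) = 0.08706
Step 6: P(0) = 1-ρ = 0.3558
Verify: L = λW = 13.4×0.135135 = 1.8108 ✔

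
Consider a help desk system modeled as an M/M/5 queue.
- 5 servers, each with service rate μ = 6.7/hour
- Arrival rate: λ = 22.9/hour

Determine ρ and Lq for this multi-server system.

Traffic intensity: ρ = λ/(cμ) = 22.9/(5×6.7) = 0.6836
Since ρ = 0.6836 < 1, system is stable.
Offered load a = λ/μ = cρ = 22.9/6.7 = 3.4179
P₀ = [ Σₙ₌₀^4 aⁿ/n! + a^5/(5!(1-ρ)) ]⁻¹
Σ = a^0/0! + a^1/1! + a^2/2! + a^3/3! + a^4/4! = 1.0000 + 3.4179 + 5.8411 + 6.6547 + 5.6863 = 22.6000
a^5/(5!(1-ρ)) = 466.4482/(120 × 0.316418) = 12.2846
P₀ = 1/(22.6000 + 12.2846) = 0.02867
Lq = P₀·a^5·ρ / (5!(1-ρ)²) = 0.028666 × 466.4482 × 0.68358 / (120 × 0.10012) = 0.7608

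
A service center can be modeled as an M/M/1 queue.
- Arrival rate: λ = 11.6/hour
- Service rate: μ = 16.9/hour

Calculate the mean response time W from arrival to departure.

First, compute utilization: ρ = λ/μ = 11.6/16.9 = 0.6864
For M/M/1: W = 1/(μ-λ)
W = 1/(16.9-11.6) = 1/5.30
W = 0.1887 hours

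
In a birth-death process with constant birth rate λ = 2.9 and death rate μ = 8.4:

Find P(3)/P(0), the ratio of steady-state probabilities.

For constant rates: P(n)/P(0) = (λ/μ)^n
P(3)/P(0) = (2.9/8.4)^3 = 0.34524^3 = 0.04115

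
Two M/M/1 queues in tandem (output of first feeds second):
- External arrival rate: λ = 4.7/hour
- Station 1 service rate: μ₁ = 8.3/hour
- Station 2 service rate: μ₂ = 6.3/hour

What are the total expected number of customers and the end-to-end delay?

By Jackson's theorem, each station behaves as independent M/M/1.
Station 1: ρ₁ = 4.7/8.3 = 0.5663, L₁ = ρ₁/(1-ρ₁) = λ/(μ₁-λ) = 4.7/3.60 = 1.3056
Station 2: ρ₂ = 4.7/6.3 = 0.7460, L₂ = ρ₂/(1-ρ₂) = λ/(μ₂-λ) = 4.7/1.60 = 2.9375
Total: L = L₁ + L₂ = 1.3056 + 2.9375 = 4.2431
W = L/λ = 4.2431/4.7 = 0.9028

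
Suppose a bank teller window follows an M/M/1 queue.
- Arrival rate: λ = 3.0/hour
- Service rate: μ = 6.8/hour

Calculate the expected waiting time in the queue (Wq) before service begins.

First, compute utilization: ρ = λ/μ = 3.0/6.8 = 0.4412
For M/M/1: Wq = λ/(μ(μ-λ))
Wq = 3.0/(6.8 × (6.8-3.0))
Wq = 3.0/(6.8 × 3.80)
Wq = 0.1161 hours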